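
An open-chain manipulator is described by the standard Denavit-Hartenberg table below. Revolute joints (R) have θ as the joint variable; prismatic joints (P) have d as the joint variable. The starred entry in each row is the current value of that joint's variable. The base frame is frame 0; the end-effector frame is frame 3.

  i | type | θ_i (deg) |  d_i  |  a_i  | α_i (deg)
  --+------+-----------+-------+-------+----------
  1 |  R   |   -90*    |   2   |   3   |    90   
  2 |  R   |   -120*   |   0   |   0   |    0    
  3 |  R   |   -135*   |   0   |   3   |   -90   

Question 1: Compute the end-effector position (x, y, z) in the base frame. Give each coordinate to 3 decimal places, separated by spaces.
0.000 -2.224 4.898

after link 1: o_1 = (0.0000, -3.0000, 2.0000)
after link 2: o_2 = (0.0000, -3.0000, 2.0000)
after link 3: o_3 = (0.0000, -2.2235, 4.8978)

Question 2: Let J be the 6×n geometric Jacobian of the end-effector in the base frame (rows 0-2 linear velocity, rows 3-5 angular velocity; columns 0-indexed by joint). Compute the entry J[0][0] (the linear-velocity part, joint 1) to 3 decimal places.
axis z_0 = ẑ; lever o_n−o_0 = (0.0000,-2.2235,4.8978)
cross product → J_v[:, 0] = (2.2235,0.0000,-0.0000)
J_ω[:, 0] = z_0
entry J[0][0] = 2.2235

2.224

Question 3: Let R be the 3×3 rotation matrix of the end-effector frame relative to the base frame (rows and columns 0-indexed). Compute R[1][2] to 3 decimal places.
End-effector z-axis (col 2 of R) = (-0.0000,0.9659,-0.2588)
R[1][2] = 0.9659

0.966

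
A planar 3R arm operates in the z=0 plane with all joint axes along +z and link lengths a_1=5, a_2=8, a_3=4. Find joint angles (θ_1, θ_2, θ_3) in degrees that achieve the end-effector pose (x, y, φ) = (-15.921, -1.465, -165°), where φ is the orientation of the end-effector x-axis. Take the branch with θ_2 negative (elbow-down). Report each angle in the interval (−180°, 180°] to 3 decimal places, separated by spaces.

-149.995 -45.006 30.001

wrist centre = target − a_3·(cos φ, sin φ) = (-12.0573, -0.4297)
cos θ_2 = (145.5631−5²−8²)/(2·5·8) = 0.7070; θ_2 = -45.0055° (elbow-down)
β = atan2(-0.4297,-12.0573) = -177.9588°; ψ = atan2(-5.6574,10.6563) = -27.9637°
θ_1 = β − ψ = -149.9951°
θ_3 = φ − θ_1 − θ_2 = 30.0007° (wrapped to (-180°,180°])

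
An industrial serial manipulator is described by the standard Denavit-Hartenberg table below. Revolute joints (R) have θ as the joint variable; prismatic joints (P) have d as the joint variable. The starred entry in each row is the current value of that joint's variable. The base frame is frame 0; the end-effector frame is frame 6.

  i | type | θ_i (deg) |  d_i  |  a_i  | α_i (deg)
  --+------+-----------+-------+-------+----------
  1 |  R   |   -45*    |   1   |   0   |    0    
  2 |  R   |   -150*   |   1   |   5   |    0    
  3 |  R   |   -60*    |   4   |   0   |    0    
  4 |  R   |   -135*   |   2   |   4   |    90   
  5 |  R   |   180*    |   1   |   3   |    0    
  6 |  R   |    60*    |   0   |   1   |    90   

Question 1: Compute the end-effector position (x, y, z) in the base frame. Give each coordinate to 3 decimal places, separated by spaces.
-4.897 0.178 7.134

after link 1: o_1 = (0.0000, 0.0000, 1.0000)
after link 2: o_2 = (-4.8296, 1.2941, 2.0000)
after link 3: o_3 = (-4.8296, 1.2941, 6.0000)
after link 4: o_4 = (-1.3655, -0.7059, 8.0000)
after link 5: o_5 = (-4.4636, -0.0719, 8.0000)
after link 6: o_6 = (-4.8966, 0.1781, 7.1340)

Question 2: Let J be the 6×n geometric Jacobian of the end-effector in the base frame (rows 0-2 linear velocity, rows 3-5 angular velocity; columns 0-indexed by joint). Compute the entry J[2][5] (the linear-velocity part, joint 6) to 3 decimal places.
axis z_5 = (-0.5000,-0.8660,0.0000); lever o_n−o_5 = (-0.4330,0.2500,-0.8660)
cross product → J_v[:, 5] = (0.7500,-0.4330,-0.5000)
J_ω[:, 5] = z_5
entry J[2][5] = -0.5000

-0.500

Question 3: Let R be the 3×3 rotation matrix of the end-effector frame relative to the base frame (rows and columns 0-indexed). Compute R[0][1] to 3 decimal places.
End-effector y-axis (col 1 of R) = (-0.5000,-0.8660,0.0000)
R[0][1] = -0.5000

-0.500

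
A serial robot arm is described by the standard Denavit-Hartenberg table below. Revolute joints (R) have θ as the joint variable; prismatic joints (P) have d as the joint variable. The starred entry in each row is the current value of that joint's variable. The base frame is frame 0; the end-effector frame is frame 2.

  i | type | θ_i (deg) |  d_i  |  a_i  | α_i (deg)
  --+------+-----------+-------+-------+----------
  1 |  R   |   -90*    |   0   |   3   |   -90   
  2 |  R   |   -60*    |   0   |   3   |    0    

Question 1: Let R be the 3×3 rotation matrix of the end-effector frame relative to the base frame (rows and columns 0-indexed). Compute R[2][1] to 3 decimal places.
-0.500

End-effector y-axis (col 1 of R) = (0.0000,-0.8660,-0.5000)
R[2][1] = -0.5000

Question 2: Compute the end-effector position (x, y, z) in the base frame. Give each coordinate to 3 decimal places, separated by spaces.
0.000 -4.500 2.598

after link 1: o_1 = (0.0000, -3.0000, 0.0000)
after link 2: o_2 = (0.0000, -4.5000, 2.5981)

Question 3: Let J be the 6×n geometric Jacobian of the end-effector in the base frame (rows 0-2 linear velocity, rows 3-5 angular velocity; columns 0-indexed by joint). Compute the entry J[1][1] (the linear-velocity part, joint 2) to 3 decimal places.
axis z_1 = (1.0000,0.0000,0.0000); lever o_n−o_1 = (-0.0000,-1.5000,2.5981)
cross product → J_v[:, 1] = (0.0000,-2.5981,-1.5000)
J_ω[:, 1] = z_1
entry J[1][1] = -2.5981

-2.598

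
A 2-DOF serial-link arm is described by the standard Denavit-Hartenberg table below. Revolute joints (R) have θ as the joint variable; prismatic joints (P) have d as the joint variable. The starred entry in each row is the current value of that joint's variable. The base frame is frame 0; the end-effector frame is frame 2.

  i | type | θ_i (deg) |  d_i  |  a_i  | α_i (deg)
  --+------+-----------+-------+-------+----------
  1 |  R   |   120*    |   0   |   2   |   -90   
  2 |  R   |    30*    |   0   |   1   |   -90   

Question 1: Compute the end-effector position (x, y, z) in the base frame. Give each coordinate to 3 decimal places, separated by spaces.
after link 1: o_1 = (-1.0000, 1.7321, 0.0000)
after link 2: o_2 = (-1.4330, 2.4821, -0.5000)

-1.433 2.482 -0.500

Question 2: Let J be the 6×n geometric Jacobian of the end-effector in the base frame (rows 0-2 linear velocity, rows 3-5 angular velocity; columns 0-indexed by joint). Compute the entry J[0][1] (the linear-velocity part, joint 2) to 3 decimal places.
axis z_1 = (-0.8660,-0.5000,0.0000); lever o_n−o_1 = (-0.4330,0.7500,-0.5000)
cross product → J_v[:, 1] = (0.2500,-0.4330,-0.8660)
J_ω[:, 1] = z_1
entry J[0][1] = 0.2500

0.250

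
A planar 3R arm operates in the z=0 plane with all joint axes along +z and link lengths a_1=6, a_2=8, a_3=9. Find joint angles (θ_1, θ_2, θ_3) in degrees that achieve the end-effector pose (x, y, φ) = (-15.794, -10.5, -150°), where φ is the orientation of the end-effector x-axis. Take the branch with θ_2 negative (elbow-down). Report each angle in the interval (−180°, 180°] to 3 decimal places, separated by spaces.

-89.998 -90.002 30.000

wrist centre = target − a_3·(cos φ, sin φ) = (-7.9998, -6.0000)
cos θ_2 = (99.9963−6²−8²)/(2·6·8) = -0.0000; θ_2 = -90.0022° (elbow-down)
β = atan2(-6.0000,-7.9998) = -143.1293°; ψ = atan2(-8.0000,5.9997) = -53.1315°
θ_1 = β − ψ = -89.9978°
θ_3 = φ − θ_1 − θ_2 = 30.0000° (wrapped to (-180°,180°])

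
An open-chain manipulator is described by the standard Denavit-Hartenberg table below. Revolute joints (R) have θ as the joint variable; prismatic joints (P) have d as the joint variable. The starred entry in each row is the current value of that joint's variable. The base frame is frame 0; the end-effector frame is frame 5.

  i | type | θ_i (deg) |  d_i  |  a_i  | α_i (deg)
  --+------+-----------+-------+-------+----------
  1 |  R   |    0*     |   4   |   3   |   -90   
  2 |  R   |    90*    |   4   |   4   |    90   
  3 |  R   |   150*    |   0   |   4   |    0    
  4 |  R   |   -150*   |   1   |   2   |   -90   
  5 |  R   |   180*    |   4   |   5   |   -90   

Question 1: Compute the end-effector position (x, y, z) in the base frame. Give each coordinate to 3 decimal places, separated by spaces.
after link 1: o_1 = (3.0000, 0.0000, 4.0000)
after link 2: o_2 = (3.0000, 4.0000, 0.0000)
after link 3: o_3 = (3.0000, 6.0000, 3.4641)
after link 4: o_4 = (4.0000, 6.0000, 1.4641)
after link 5: o_5 = (4.0000, 10.0000, 6.4641)

4.000 10.000 6.464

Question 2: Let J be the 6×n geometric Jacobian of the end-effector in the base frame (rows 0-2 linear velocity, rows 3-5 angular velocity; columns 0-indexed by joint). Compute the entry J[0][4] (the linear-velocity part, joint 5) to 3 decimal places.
5.000

axis z_4 = (0.0000,1.0000,0.0000); lever o_n−o_4 = (-0.0000,4.0000,5.0000)
cross product → J_v[:, 4] = (5.0000,-0.0000,0.0000)
J_ω[:, 4] = z_4
entry J[0][4] = 5.0000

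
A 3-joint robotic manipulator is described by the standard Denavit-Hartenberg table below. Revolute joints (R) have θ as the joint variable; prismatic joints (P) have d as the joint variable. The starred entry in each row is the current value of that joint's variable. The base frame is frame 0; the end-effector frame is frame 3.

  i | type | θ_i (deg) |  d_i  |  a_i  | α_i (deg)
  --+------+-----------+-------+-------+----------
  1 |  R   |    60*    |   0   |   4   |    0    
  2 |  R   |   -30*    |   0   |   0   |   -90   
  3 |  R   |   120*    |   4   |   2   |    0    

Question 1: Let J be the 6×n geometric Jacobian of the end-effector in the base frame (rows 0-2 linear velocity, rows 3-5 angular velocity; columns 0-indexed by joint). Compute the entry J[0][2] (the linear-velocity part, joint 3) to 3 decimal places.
-1.500

axis z_2 = (-0.5000,0.8660,0.0000); lever o_n−o_2 = (-2.8660,2.9641,-1.7321)
cross product → J_v[:, 2] = (-1.5000,-0.8660,1.0000)
J_ω[:, 2] = z_2
entry J[0][2] = -1.5000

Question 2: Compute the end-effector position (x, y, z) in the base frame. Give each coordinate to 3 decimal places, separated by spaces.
after link 1: o_1 = (2.0000, 3.4641, 0.0000)
after link 2: o_2 = (2.0000, 3.4641, 0.0000)
after link 3: o_3 = (-0.8660, 6.4282, -1.7321)

-0.866 6.428 -1.732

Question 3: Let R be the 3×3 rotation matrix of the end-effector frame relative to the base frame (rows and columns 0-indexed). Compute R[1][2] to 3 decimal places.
End-effector z-axis (col 2 of R) = (-0.5000,0.8660,0.0000)
R[1][2] = 0.8660

0.866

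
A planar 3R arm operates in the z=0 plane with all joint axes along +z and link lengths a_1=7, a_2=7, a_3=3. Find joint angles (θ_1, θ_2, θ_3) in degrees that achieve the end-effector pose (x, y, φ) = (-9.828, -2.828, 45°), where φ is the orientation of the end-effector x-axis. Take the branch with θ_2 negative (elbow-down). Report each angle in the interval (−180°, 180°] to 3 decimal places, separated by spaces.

wrist centre = target − a_3·(cos φ, sin φ) = (-11.9493, -4.9493)
cos θ_2 = (167.2820−7²−7²)/(2·7·7) = 0.7070; θ_2 = -45.0119° (elbow-down)
β = atan2(-4.9493,-11.9493) = -157.5010°; ψ = atan2(-4.9508,11.9487) = -22.5060°
θ_1 = β − ψ = -134.9951°
θ_3 = φ − θ_1 − θ_2 = -134.9930° (wrapped to (-180°,180°])

-134.995 -45.012 -134.993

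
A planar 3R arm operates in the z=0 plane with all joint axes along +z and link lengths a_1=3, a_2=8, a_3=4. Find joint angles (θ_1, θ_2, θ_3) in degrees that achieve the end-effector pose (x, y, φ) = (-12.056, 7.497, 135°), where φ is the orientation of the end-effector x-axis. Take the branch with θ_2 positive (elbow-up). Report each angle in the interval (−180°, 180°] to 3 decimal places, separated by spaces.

wrist centre = target − a_3·(cos φ, sin φ) = (-9.2276, 4.6686)
cos θ_2 = (106.9437−3²−8²)/(2·3·8) = 0.7072; θ_2 = 44.9957° (elbow-up)
β = atan2(4.6686,-9.2276) = 153.1635°; ψ = atan2(5.6564,8.6573) = 33.1595°
θ_1 = β − ψ = 120.0039°
θ_3 = φ − θ_1 − θ_2 = -29.9996° (wrapped to (-180°,180°])

120.004 44.996 -30.000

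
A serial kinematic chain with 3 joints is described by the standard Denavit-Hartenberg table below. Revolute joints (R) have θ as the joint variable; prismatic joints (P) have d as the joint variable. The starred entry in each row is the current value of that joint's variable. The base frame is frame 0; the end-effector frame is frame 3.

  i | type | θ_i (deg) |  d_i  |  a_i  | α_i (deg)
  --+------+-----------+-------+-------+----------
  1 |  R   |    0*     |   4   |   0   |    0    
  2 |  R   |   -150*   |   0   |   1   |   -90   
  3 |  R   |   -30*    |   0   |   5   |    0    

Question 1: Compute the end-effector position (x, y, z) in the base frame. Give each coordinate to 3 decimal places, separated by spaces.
-4.616 -2.665 6.500

after link 1: o_1 = (0.0000, 0.0000, 4.0000)
after link 2: o_2 = (-0.8660, -0.5000, 4.0000)
after link 3: o_3 = (-4.6160, -2.6651, 6.5000)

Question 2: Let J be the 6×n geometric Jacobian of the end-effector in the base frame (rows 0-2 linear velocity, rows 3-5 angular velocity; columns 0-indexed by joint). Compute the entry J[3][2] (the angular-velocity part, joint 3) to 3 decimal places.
axis z_2 = (0.5000,-0.8660,0.0000); lever o_n−o_2 = (-3.7500,-2.1651,2.5000)
cross product → J_v[:, 2] = (-2.1651,-1.2500,-4.3301)
J_ω[:, 2] = z_2
entry J[3][2] = 0.5000

0.500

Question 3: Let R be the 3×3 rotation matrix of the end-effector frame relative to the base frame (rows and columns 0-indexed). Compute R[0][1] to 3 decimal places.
End-effector y-axis (col 1 of R) = (-0.4330,-0.2500,-0.8660)
R[0][1] = -0.4330

-0.433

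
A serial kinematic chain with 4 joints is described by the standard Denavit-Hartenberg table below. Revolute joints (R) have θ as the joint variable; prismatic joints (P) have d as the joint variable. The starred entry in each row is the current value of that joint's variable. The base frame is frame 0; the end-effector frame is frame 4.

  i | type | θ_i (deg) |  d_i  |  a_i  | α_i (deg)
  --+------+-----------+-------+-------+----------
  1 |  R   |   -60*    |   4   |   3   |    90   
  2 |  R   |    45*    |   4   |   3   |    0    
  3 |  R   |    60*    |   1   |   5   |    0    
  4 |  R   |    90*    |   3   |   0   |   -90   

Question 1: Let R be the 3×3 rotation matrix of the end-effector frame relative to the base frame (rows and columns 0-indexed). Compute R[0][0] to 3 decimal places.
-0.483

End-effector x-axis (col 0 of R) = (-0.4830,0.8365,-0.2588)
R[0][0] = -0.4830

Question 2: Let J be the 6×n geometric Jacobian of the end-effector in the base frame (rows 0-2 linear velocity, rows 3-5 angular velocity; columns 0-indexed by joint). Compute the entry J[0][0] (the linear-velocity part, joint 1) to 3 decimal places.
7.314

axis z_0 = ẑ; lever o_n−o_0 = (-5.0146,-7.3145,10.9509)
cross product → J_v[:, 0] = (7.3145,-5.0146,0.0000)
J_ω[:, 0] = z_0
entry J[0][0] = 7.3145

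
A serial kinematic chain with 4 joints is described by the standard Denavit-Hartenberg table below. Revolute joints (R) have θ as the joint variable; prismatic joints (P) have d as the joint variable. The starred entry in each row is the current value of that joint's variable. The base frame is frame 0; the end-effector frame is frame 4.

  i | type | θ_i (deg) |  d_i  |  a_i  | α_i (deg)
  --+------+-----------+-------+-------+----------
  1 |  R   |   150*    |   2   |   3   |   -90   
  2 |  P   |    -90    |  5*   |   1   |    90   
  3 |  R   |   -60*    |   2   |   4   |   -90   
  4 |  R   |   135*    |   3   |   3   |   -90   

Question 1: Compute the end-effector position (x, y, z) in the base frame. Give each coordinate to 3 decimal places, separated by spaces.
after link 1: o_1 = (-2.5981, 1.5000, 2.0000)
after link 2: o_2 = (-5.0981, -2.8301, 3.0000)
after link 3: o_3 = (-1.6340, -0.8301, 5.0000)
after link 4: o_4 = (-5.1397, -2.6595, 6.5374)

-5.140 -2.659 6.537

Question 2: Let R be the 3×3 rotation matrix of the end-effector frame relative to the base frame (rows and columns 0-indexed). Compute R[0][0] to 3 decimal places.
End-effector x-axis (col 0 of R) = (-0.9186,-0.1768,-0.3536)
R[0][0] = -0.9186

-0.919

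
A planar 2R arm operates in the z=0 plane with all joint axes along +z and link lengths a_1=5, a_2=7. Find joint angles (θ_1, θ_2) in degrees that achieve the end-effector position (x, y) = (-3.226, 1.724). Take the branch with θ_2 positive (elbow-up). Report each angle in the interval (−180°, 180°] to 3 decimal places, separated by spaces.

45.000 149.998

cos θ_2 = (13.3793−5²−7²)/(2·5·7) = -0.8660; θ_2 = 149.9983° (elbow-up)
β = atan2(1.7240,-3.2260) = 151.8796°; ψ = atan2(3.5002,-1.0621) = 106.8796°
θ_1 = β − ψ = 45.0000°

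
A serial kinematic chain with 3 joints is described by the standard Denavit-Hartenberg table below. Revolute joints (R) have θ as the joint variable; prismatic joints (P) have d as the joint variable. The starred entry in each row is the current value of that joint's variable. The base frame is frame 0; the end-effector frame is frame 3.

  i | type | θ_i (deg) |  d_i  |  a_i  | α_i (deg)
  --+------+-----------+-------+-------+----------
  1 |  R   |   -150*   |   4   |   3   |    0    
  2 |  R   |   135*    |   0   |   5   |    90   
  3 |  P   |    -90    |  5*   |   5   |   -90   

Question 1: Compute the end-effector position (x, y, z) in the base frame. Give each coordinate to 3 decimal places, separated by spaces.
after link 1: o_1 = (-2.5981, -1.5000, 4.0000)
after link 2: o_2 = (2.2316, -2.7941, 4.0000)
after link 3: o_3 = (0.9375, -7.6237, -1.0000)

0.937 -7.624 -1.000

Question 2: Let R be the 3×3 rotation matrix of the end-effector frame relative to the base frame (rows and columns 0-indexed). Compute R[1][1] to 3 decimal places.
0.966

End-effector y-axis (col 1 of R) = (0.2588,0.9659,-0.0000)
R[1][1] = 0.9659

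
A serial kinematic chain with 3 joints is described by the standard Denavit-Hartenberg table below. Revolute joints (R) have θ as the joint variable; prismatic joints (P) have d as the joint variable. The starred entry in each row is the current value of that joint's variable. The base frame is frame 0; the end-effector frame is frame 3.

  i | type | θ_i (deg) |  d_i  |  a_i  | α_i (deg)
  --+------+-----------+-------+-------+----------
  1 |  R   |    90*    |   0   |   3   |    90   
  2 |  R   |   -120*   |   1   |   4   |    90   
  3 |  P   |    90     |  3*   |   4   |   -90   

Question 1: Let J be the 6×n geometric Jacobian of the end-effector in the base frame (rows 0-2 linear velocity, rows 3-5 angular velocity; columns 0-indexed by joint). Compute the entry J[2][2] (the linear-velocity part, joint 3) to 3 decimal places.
0.500

prismatic axis z_2 = (-0.0000,-0.8660,0.5000)
J_v[:, 2] = z_2; J_ω[:, 2] = (0,0,0)
entry J[2][2] = 0.5000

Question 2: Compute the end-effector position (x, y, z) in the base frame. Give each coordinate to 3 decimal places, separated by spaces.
5.000 -1.598 -1.964

after link 1: o_1 = (0.0000, 3.0000, 0.0000)
after link 2: o_2 = (1.0000, 1.0000, -3.4641)
after link 3: o_3 = (5.0000, -1.5981, -1.9641)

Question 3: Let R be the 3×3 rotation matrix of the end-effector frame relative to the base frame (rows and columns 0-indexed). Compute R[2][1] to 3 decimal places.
-0.500

End-effector y-axis (col 1 of R) = (0.0000,0.8660,-0.5000)
R[2][1] = -0.5000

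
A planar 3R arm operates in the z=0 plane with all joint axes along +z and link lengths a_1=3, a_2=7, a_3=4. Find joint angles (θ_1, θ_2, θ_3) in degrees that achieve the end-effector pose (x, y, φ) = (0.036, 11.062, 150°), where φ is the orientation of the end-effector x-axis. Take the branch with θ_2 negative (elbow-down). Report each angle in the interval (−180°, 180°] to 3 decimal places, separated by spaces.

90.004 -30.007 90.003

wrist centre = target − a_3·(cos φ, sin φ) = (3.5001, 9.0620)
cos θ_2 = (94.3706−3²−7²)/(2·3·7) = 0.8660; θ_2 = -30.0069° (elbow-down)
β = atan2(9.0620,3.5001) = 68.8815°; ψ = atan2(-3.5007,9.0618) = -21.1225°
θ_1 = β − ψ = 90.0039°
θ_3 = φ − θ_1 − θ_2 = 90.0029° (wrapped to (-180°,180°])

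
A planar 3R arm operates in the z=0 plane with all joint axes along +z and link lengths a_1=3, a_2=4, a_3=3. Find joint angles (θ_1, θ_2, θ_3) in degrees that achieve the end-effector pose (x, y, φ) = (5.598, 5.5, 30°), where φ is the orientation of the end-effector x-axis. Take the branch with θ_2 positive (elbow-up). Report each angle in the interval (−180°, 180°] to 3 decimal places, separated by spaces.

wrist centre = target − a_3·(cos φ, sin φ) = (2.9999, 4.0000)
cos θ_2 = (24.9995−3²−4²)/(2·3·4) = -0.0000; θ_2 = 90.0011° (elbow-up)
β = atan2(4.0000,2.9999) = 53.1308°; ψ = atan2(4.0000,2.9999) = 53.1308°
θ_1 = β − ψ = 0.0000°
θ_3 = φ − θ_1 − θ_2 = -60.0011° (wrapped to (-180°,180°])

0.000 90.001 -60.001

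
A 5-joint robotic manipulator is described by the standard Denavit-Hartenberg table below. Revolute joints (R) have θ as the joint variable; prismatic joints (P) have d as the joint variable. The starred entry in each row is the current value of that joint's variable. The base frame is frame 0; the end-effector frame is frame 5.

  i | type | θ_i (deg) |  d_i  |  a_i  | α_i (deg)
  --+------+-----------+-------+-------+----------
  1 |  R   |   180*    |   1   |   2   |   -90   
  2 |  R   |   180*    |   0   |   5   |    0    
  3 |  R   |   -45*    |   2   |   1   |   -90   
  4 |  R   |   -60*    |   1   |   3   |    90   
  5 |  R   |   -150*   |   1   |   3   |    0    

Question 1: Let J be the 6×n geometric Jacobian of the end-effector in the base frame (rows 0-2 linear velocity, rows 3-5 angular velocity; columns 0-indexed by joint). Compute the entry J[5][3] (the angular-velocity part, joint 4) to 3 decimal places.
axis z_3 = (0.7071,-0.0000,0.7071); lever o_n−o_3 = (-0.8238,-0.8481,0.1167)
cross product → J_v[:, 3] = (0.5997,-0.6651,-0.5997)
J_ω[:, 3] = z_3
entry J[5][3] = 0.7071

0.707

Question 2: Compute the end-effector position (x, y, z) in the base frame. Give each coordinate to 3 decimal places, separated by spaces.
after link 1: o_1 = (-2.0000, 0.0000, 1.0000)
after link 2: o_2 = (3.0000, -0.0000, 1.0000)
after link 3: o_3 = (3.7071, -2.0000, 0.2929)
after link 4: o_4 = (5.4749, -4.5981, -0.0607)
after link 5: o_5 = (2.8833, -2.8481, 0.4096)

2.883 -2.848 0.410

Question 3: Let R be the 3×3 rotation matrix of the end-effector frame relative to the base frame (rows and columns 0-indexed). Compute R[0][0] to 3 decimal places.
End-effector x-axis (col 0 of R) = (-0.6597,0.7500,-0.0474)
R[0][0] = -0.6597

-0.660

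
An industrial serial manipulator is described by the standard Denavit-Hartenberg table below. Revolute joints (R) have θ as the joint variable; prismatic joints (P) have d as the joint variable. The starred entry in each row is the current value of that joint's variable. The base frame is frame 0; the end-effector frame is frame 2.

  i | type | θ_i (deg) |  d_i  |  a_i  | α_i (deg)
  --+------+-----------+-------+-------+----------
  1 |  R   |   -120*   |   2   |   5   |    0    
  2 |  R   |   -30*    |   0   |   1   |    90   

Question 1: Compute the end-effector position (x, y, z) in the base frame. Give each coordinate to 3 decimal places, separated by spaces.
after link 1: o_1 = (-2.5000, -4.3301, 2.0000)
after link 2: o_2 = (-3.3660, -4.8301, 2.0000)

-3.366 -4.830 2.000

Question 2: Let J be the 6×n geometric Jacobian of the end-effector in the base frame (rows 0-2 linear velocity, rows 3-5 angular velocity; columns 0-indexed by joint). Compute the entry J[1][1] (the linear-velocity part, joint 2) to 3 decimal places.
-0.866

axis z_1 = (0.0000,0.0000,1.0000); lever o_n−o_1 = (-0.8660,-0.5000,0.0000)
cross product → J_v[:, 1] = (0.5000,-0.8660,0.0000)
J_ω[:, 1] = z_1
entry J[1][1] = -0.8660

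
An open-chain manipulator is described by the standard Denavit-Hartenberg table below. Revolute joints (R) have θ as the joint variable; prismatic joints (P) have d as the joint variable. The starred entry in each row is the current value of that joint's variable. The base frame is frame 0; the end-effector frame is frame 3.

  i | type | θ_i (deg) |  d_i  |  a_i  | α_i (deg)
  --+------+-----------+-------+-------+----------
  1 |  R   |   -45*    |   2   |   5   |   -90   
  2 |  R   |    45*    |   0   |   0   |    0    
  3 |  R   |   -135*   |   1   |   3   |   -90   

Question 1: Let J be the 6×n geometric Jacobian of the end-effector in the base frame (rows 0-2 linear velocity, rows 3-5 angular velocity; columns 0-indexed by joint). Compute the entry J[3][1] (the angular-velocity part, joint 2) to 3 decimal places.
0.707

axis z_1 = (0.7071,0.7071,0.0000); lever o_n−o_1 = (0.7071,0.7071,3.0000)
cross product → J_v[:, 1] = (2.1213,-2.1213,0.0000)
J_ω[:, 1] = z_1
entry J[3][1] = 0.7071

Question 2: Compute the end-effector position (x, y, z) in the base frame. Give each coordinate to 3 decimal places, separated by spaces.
after link 1: o_1 = (3.5355, -3.5355, 2.0000)
after link 2: o_2 = (3.5355, -3.5355, 2.0000)
after link 3: o_3 = (4.2426, -2.8284, 5.0000)

4.243 -2.828 5.000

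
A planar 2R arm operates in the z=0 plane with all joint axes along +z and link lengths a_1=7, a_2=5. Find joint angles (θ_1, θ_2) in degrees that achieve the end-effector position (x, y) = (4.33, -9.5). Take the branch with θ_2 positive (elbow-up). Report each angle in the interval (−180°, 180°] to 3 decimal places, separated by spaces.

-90.001 60.001

cos θ_2 = (108.9989−7²−5²)/(2·7·5) = 0.5000; θ_2 = 60.0010° (elbow-up)
β = atan2(-9.5000,4.3300) = -65.4970°; ψ = atan2(4.3302,9.4999) = 24.5040°
θ_1 = β − ψ = -90.0010°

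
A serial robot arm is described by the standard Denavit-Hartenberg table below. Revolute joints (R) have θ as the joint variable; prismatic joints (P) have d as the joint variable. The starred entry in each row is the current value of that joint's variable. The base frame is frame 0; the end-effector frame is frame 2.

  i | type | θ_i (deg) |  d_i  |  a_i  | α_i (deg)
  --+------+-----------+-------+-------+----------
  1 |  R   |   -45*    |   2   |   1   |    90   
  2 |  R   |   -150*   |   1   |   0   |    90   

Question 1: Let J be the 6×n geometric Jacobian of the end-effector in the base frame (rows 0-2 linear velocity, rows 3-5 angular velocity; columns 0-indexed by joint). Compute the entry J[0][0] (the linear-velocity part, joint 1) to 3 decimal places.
axis z_0 = ẑ; lever o_n−o_0 = (0.0000,-1.4142,2.0000)
cross product → J_v[:, 0] = (1.4142,0.0000,-0.0000)
J_ω[:, 0] = z_0
entry J[0][0] = 1.4142

1.414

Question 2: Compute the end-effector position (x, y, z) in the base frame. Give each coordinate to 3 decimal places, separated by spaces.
0.000 -1.414 2.000

after link 1: o_1 = (0.7071, -0.7071, 2.0000)
after link 2: o_2 = (0.0000, -1.4142, 2.0000)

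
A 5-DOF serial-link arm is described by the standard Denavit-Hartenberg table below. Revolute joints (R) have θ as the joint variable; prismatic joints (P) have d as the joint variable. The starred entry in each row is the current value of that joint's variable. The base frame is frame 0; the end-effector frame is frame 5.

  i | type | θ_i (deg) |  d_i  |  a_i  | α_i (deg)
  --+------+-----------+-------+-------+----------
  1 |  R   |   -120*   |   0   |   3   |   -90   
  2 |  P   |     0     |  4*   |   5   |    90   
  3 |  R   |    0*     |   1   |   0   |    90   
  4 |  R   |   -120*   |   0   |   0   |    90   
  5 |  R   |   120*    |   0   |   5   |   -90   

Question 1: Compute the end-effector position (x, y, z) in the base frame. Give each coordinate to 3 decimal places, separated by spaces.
after link 1: o_1 = (-1.5000, -2.5981, 0.0000)
after link 2: o_2 = (-0.5359, -8.9282, 0.0000)
after link 3: o_3 = (-0.5359, -8.9282, 1.0000)
after link 4: o_4 = (-0.5359, -8.9282, 1.0000)
after link 5: o_5 = (-4.9109, -7.8457, 3.1651)

-4.911 -7.846 3.165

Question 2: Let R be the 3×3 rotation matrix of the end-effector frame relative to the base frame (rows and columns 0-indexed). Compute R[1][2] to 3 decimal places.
End-effector z-axis (col 2 of R) = (0.2165,-0.6250,0.7500)
R[1][2] = -0.6250

-0.625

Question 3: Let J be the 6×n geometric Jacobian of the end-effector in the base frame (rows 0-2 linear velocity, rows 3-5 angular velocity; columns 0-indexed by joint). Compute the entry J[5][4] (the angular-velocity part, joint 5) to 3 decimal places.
axis z_4 = (0.4330,0.7500,0.5000); lever o_n−o_4 = (-4.3750,1.0825,2.1651)
cross product → J_v[:, 4] = (1.0825,-3.1250,3.7500)
J_ω[:, 4] = z_4
entry J[5][4] = 0.5000

0.500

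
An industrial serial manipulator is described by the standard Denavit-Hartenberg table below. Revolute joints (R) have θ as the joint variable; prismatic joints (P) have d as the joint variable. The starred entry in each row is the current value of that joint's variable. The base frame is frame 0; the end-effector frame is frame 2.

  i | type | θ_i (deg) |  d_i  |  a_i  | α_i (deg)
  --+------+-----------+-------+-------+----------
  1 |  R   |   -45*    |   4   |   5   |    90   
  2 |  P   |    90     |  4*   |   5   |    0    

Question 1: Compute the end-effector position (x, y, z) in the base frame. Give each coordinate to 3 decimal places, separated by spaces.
0.707 -6.364 9.000

after link 1: o_1 = (3.5355, -3.5355, 4.0000)
after link 2: o_2 = (0.7071, -6.3640, 9.0000)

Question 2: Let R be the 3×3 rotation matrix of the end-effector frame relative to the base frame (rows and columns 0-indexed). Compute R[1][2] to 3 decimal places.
-0.707

End-effector z-axis (col 2 of R) = (-0.7071,-0.7071,0.0000)
R[1][2] = -0.7071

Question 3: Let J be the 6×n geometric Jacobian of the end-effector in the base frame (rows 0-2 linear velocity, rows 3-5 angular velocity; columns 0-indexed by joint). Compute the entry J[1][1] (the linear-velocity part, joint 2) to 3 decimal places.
prismatic axis z_1 = (-0.7071,-0.7071,0.0000)
J_v[:, 1] = z_1; J_ω[:, 1] = (0,0,0)
entry J[1][1] = -0.7071

-0.707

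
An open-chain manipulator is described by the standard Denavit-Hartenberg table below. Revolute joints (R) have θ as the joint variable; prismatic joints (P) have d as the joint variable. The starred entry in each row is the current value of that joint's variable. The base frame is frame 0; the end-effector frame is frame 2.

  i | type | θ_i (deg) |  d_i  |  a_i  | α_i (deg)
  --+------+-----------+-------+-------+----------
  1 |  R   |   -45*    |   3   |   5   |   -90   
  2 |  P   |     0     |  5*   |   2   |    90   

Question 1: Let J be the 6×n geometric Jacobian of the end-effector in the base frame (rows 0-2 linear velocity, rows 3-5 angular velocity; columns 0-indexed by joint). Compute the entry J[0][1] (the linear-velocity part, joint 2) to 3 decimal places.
0.707

prismatic axis z_1 = (0.7071,0.7071,0.0000)
J_v[:, 1] = z_1; J_ω[:, 1] = (0,0,0)
entry J[0][1] = 0.7071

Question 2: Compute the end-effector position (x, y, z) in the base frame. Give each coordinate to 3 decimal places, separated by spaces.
after link 1: o_1 = (3.5355, -3.5355, 3.0000)
after link 2: o_2 = (8.4853, -1.4142, 3.0000)

8.485 -1.414 3.000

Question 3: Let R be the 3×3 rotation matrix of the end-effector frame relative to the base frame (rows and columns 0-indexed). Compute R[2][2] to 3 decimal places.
1.000

End-effector z-axis (col 2 of R) = (0.0000,0.0000,1.0000)
R[2][2] = 1.0000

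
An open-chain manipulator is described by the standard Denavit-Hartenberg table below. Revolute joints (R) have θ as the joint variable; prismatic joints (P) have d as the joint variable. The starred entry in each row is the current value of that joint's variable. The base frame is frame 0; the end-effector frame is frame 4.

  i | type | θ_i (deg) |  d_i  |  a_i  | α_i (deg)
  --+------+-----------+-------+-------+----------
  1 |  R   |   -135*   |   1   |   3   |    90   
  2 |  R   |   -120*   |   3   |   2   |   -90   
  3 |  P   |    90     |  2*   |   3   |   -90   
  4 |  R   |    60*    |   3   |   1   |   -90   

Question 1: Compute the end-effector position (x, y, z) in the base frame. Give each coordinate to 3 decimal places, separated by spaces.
-2.816 -3.523 1.299

after link 1: o_1 = (-2.1213, -2.1213, 1.0000)
after link 2: o_2 = (-3.5355, 0.7071, -0.7321)
after link 3: o_3 = (-2.6390, -2.6390, -1.7321)
after link 4: o_4 = (-2.8157, -3.5228, 1.2990)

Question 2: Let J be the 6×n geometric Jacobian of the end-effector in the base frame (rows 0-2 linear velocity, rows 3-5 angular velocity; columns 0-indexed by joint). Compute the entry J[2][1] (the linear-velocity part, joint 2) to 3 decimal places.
1.482

axis z_1 = (-0.7071,0.7071,0.0000); lever o_n−o_1 = (-0.6944,-1.4015,0.2990)
cross product → J_v[:, 1] = (0.2115,0.2115,1.4821)
J_ω[:, 1] = z_1
entry J[2][1] = 1.4821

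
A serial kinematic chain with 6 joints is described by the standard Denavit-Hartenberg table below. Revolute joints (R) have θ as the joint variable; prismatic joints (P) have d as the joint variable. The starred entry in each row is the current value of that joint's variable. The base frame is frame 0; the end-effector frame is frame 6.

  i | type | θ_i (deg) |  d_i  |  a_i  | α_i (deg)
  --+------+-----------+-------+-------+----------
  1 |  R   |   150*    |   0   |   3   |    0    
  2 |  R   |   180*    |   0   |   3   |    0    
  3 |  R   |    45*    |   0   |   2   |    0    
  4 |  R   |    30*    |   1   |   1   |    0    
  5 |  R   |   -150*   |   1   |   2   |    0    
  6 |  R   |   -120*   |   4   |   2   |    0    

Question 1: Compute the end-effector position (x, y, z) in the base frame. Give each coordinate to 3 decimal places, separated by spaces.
0.707 0.707 6.000

after link 1: o_1 = (-2.5981, 1.5000, 0.0000)
after link 2: o_2 = (-0.0000, -0.0000, 0.0000)
after link 3: o_3 = (1.9319, 0.5176, 0.0000)
after link 4: o_4 = (2.6390, 1.2247, 1.0000)
after link 5: o_5 = (2.1213, -0.7071, 2.0000)
after link 6: o_6 = (0.7071, 0.7071, 6.0000)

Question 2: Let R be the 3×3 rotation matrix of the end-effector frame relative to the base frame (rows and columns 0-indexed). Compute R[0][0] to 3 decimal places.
-0.707

End-effector x-axis (col 0 of R) = (-0.7071,0.7071,0.0000)
R[0][0] = -0.7071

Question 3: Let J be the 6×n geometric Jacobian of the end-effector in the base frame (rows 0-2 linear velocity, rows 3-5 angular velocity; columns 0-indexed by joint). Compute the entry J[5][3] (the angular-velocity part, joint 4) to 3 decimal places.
1.000

axis z_3 = (0.0000,0.0000,1.0000); lever o_n−o_3 = (-1.2247,0.1895,6.0000)
cross product → J_v[:, 3] = (-0.1895,-1.2247,0.0000)
J_ω[:, 3] = z_3
entry J[5][3] = 1.0000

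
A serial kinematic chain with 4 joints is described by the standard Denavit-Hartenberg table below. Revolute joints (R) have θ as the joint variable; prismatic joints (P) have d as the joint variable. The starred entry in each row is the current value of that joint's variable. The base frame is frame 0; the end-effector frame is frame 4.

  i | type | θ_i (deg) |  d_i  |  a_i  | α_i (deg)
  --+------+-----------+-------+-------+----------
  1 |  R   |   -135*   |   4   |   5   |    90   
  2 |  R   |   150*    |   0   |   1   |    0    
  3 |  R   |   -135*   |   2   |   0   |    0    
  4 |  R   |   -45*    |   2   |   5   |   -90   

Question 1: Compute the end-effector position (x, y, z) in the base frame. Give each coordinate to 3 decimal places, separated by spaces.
after link 1: o_1 = (-3.5355, -3.5355, 4.0000)
after link 2: o_2 = (-2.9232, -2.9232, 4.5000)
after link 3: o_3 = (-4.3374, -1.5089, 4.5000)
after link 4: o_4 = (-8.8135, -3.1566, 2.0000)

-8.813 -3.157 2.000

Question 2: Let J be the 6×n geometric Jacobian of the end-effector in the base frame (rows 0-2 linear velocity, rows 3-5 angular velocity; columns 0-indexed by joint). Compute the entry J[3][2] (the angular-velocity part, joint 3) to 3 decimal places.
-0.707

axis z_2 = (-0.7071,0.7071,0.0000); lever o_n−o_2 = (-5.8903,-0.2334,-2.5000)
cross product → J_v[:, 2] = (-1.7678,-1.7678,4.3301)
J_ω[:, 2] = z_2
entry J[3][2] = -0.7071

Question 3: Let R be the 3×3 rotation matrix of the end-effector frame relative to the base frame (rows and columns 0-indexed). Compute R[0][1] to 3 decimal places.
End-effector y-axis (col 1 of R) = (0.7071,-0.7071,-0.0000)
R[0][1] = 0.7071

0.707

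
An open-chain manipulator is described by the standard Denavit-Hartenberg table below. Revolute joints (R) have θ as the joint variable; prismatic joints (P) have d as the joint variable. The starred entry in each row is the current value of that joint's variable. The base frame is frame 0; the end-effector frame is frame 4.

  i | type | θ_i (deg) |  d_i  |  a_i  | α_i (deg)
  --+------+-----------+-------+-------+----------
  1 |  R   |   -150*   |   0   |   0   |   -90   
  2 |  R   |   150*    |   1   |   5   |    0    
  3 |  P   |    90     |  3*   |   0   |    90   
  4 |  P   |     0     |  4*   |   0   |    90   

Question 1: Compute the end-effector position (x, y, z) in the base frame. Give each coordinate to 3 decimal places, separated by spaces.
after link 1: o_1 = (0.0000, 0.0000, 0.0000)
after link 2: o_2 = (4.2500, 1.2990, -2.5000)
after link 3: o_3 = (5.7500, -1.2990, -2.5000)
after link 4: o_4 = (8.7500, 0.4330, -4.5000)

8.750 0.433 -4.500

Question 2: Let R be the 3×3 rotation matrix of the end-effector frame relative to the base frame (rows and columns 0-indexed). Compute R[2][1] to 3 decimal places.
-0.500

End-effector y-axis (col 1 of R) = (0.7500,0.4330,-0.5000)
R[2][1] = -0.5000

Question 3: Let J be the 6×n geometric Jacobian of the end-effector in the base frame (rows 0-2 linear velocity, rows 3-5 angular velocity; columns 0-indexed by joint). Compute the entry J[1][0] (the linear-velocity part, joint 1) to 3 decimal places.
8.750

axis z_0 = ẑ; lever o_n−o_0 = (8.7500,0.4330,-4.5000)
cross product → J_v[:, 0] = (-0.4330,8.7500,0.0000)
J_ω[:, 0] = z_0
entry J[1][0] = 8.7500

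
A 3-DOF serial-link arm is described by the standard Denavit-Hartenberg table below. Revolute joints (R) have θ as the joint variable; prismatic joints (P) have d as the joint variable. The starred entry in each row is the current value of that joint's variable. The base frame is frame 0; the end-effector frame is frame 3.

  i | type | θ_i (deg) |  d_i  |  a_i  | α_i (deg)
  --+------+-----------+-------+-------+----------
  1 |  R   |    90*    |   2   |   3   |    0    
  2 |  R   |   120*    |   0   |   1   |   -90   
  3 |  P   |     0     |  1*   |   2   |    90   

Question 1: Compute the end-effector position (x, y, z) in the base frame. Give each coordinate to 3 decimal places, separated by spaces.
after link 1: o_1 = (0.0000, 3.0000, 2.0000)
after link 2: o_2 = (-0.8660, 2.5000, 2.0000)
after link 3: o_3 = (-2.0981, 0.6340, 2.0000)

-2.098 0.634 2.000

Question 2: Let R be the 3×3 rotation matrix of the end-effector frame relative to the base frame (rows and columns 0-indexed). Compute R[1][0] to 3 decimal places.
End-effector x-axis (col 0 of R) = (-0.8660,-0.5000,0.0000)
R[1][0] = -0.5000

-0.500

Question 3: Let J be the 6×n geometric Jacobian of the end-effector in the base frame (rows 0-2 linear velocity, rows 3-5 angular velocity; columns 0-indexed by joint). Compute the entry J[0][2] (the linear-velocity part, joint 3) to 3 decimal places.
prismatic axis z_2 = (0.5000,-0.8660,0.0000)
J_v[:, 2] = z_2; J_ω[:, 2] = (0,0,0)
entry J[0][2] = 0.5000

0.500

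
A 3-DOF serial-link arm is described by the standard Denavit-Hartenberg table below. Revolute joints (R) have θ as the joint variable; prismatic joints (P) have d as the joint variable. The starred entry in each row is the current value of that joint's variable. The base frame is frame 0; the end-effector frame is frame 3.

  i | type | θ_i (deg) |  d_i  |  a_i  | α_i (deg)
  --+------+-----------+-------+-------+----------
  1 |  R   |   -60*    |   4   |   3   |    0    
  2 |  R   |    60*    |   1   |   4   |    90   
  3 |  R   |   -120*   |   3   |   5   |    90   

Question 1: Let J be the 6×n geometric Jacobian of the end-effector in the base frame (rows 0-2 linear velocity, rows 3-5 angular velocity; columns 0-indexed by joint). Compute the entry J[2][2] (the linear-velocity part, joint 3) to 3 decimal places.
axis z_2 = (0.0000,-1.0000,0.0000); lever o_n−o_2 = (-2.5000,-3.0000,-4.3301)
cross product → J_v[:, 2] = (4.3301,-0.0000,-2.5000)
J_ω[:, 2] = z_2
entry J[2][2] = -2.5000

-2.500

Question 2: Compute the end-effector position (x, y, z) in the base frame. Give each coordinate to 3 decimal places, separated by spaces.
after link 1: o_1 = (1.5000, -2.5981, 4.0000)
after link 2: o_2 = (5.5000, -2.5981, 5.0000)
after link 3: o_3 = (3.0000, -5.5981, 0.6699)

3.000 -5.598 0.670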